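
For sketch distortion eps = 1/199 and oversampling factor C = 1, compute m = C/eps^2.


1/eps = 199.
(1/eps)^2 = 39601.
m = 1*39601 = 39601.

39601


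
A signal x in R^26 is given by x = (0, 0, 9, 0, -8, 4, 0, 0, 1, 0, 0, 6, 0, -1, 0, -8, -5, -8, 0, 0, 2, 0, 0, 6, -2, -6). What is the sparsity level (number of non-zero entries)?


Non-zero positions: [2, 4, 5, 8, 11, 13, 15, 16, 17, 20, 23, 24, 25].
Sparsity = 13.

13


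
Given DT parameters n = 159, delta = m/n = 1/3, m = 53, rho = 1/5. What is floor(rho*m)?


m = 1/3*159 = 53.
rho = 1/5.
rho*m = 1/5*53 = 10.6.
k = floor(10.6) = 10.

10


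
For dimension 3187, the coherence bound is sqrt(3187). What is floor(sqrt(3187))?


56^2 = 3136 <= 3187 < 3249 = 57^2, so 56 <= sqrt(3187) < 57.
floor(sqrt(3187)) = 56.

56


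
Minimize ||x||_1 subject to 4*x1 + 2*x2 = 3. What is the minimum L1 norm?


Axis intercepts:
  x1 = 3/4, x2 = 0: L1 = 3/4
  x1 = 0, x2 = 3/2: L1 = 3/2
x* = (3/4, 0)
||x*||_1 = 3/4.

3/4


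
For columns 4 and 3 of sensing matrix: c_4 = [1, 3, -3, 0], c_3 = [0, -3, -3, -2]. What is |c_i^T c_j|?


Inner product: 1*0 + 3*-3 + -3*-3 + 0*-2
Products: [0, -9, 9, 0]
Sum = 0.
|dot| = 0.

0


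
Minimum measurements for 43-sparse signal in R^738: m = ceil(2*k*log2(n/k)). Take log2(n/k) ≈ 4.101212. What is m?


log2(n/k) = log2(738/43) ≈ 4.101212.
2*k*log2(n/k) ≈ 2*43*4.101212 = 352.704232.
m = ceil(352.704232) = 353.

353


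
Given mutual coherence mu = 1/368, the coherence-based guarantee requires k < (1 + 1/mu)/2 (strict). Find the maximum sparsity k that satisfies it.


1/mu = 368.
1 + 1/mu = 369.
(1 + 1/mu)/2 = 184.5 is not an integer, so k_max = floor(184.5) = 184.

184


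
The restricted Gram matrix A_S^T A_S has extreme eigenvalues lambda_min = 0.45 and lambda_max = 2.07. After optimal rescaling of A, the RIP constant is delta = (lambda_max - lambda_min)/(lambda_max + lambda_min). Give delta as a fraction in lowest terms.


lambda_max - lambda_min = 2.07 - 0.45 = 1.62.
lambda_max + lambda_min = 2.07 + 0.45 = 2.52.
delta = 1.62/2.52 = 162/252 = 9/14.

9/14


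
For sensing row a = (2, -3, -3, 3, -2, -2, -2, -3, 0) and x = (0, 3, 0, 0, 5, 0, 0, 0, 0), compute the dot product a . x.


Non-zero terms: ['-3*3', '-2*5']
Products: [-9, -10]
y = sum = -19.

-19


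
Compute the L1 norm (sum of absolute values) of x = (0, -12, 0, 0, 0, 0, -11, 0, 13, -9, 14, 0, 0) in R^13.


Non-zero entries: [(1, -12), (6, -11), (8, 13), (9, -9), (10, 14)]
Absolute values: [12, 11, 13, 9, 14]
||x||_1 = sum = 59.

59


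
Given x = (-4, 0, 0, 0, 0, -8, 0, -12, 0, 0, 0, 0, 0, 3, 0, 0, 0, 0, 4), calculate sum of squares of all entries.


Non-zero entries: [(0, -4), (5, -8), (7, -12), (13, 3), (18, 4)]
Squares: [16, 64, 144, 9, 16]
||x||_2^2 = sum = 249.

249


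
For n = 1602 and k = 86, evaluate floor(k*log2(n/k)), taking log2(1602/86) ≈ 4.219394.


log2(n/k) = log2(1602/86) ≈ 4.219394.
k*log2(n/k) ≈ 86*4.219394 = 362.867884.
floor(362.867884) = 362.

362


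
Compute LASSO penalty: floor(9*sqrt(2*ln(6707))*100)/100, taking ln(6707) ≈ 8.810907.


ln(6707) ≈ 8.810907.
2*ln(n) ≈ 17.621814.
sqrt(2*ln(n)) ≈ sqrt(17.621814) ≈ 4.197834.
lambda ≈ 9*4.197834 = 37.780506.
floor(lambda*100)/100 = 37.78.

37.78


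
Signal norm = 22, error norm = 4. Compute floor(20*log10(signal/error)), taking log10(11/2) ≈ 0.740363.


||x||/||e|| = 22/4 = 11/2.
log10(11/2) ≈ 0.740363.
20*log10(||x||/||e||) ≈ 20*0.740363 = 14.80726.
floor(14.80726) = 14.

14


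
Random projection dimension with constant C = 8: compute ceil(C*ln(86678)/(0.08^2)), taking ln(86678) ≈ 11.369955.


ln(86678) ≈ 11.369955.
eps^2 = 0.08^2 = 0.0064.
C*ln(N)/eps^2 ≈ 8*11.369955/0.0064 ≈ 14212.4438.
m = ceil(14212.4438) = 14213.

14213


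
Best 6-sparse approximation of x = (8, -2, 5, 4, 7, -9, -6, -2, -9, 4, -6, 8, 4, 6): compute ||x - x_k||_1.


Sorted |x_i| descending: [9, 9, 8, 8, 7, 6, 6, 6, 5, 4, 4, 4, 2, 2]
Keep top 6: [9, 9, 8, 8, 7, 6]
Tail entries: [6, 6, 5, 4, 4, 4, 2, 2]
L1 error = sum of tail = 33.

33


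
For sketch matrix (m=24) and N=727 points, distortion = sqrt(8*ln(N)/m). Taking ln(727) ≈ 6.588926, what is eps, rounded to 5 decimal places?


ln(727) ≈ 6.588926.
8*ln(N)/m ≈ 8*6.588926/24 ≈ 2.19630867.
eps = sqrt(2.19630867) ≈ 1.4819948 ≈ 1.48199.

1.48199


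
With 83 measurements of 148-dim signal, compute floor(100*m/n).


100*m/n = 100*83/148 ≈ 56.0811.
floor = 56.

56


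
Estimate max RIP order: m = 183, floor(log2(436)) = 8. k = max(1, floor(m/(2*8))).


floor(log2(436)) = 8.
2*8 = 16.
m/(2*floor(log2(n))) = 183/16 ≈ 11.4375.
floor = 11.
k = max(1, 11) = 11.

11


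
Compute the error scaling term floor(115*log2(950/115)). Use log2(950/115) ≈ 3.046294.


log2(n/k) = log2(950/115) ≈ 3.046294.
k*log2(n/k) ≈ 115*3.046294 = 350.32381.
floor(350.32381) = 350.

350


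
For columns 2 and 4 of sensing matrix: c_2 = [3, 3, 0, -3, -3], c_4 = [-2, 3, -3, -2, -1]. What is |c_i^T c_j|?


Inner product: 3*-2 + 3*3 + 0*-3 + -3*-2 + -3*-1
Products: [-6, 9, 0, 6, 3]
Sum = 12.
|dot| = 12.

12


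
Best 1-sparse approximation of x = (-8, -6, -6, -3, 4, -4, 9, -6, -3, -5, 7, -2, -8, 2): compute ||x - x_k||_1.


Sorted |x_i| descending: [9, 8, 8, 7, 6, 6, 6, 5, 4, 4, 3, 3, 2, 2]
Keep top 1: [9]
Tail entries: [8, 8, 7, 6, 6, 6, 5, 4, 4, 3, 3, 2, 2]
L1 error = sum of tail = 64.

64


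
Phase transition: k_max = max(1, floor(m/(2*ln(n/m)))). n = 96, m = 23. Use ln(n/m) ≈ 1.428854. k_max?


n/m = 96/23.
ln(n/m) ≈ 1.428854.
2*ln(n/m) ≈ 2.857708.
m/(2*ln(n/m)) ≈ 23/2.857708 ≈ 8.0484.
floor = 8.
k_max = max(1, 8) = 8.

8


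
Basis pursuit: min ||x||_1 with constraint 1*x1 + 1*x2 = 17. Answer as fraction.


Axis intercepts:
  x1 = 17, x2 = 0: L1 = 17
  x1 = 0, x2 = 17: L1 = 17
x* = (17, 0)
||x*||_1 = 17.

17


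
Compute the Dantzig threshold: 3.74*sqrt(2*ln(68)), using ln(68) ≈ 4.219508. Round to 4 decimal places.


ln(68) ≈ 4.219508.
2*ln(n) ≈ 8.439016.
sqrt(2*ln(n)) ≈ sqrt(8.439016) ≈ 2.904998.
threshold ≈ 3.74*2.904998 = 10.86469252 ≈ 10.8647.

10.8647


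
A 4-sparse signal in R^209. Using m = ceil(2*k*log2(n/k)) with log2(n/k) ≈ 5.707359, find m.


log2(n/k) = log2(209/4) ≈ 5.707359.
2*k*log2(n/k) ≈ 2*4*5.707359 = 45.658872.
m = ceil(45.658872) = 46.

46


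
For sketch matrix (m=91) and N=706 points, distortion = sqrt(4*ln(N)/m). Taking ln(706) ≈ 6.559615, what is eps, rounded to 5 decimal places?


ln(706) ≈ 6.559615.
4*ln(N)/m ≈ 4*6.559615/91 ≈ 0.28833473.
eps = sqrt(0.28833473) ≈ 0.5369681 ≈ 0.53697.

0.53697


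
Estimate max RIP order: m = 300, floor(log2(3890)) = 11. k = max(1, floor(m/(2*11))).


floor(log2(3890)) = 11.
2*11 = 22.
m/(2*floor(log2(n))) = 300/22 ≈ 13.6364.
floor = 13.
k = max(1, 13) = 13.

13


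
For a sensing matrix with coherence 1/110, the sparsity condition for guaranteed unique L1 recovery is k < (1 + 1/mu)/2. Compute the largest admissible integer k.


1/mu = 110.
1 + 1/mu = 111.
(1 + 1/mu)/2 = 55.5 is not an integer, so k_max = floor(55.5) = 55.

55


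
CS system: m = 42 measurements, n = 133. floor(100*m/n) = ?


100*m/n = 100*42/133 ≈ 31.5789.
floor = 31.

31


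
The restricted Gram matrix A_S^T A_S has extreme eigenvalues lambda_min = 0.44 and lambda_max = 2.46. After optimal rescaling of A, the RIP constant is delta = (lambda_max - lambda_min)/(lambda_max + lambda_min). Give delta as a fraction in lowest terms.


lambda_max - lambda_min = 2.46 - 0.44 = 2.02.
lambda_max + lambda_min = 2.46 + 0.44 = 2.90.
delta = 2.02/2.90 = 202/290 = 101/145.

101/145


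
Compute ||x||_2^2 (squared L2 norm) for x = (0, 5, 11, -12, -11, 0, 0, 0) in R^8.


Non-zero entries: [(1, 5), (2, 11), (3, -12), (4, -11)]
Squares: [25, 121, 144, 121]
||x||_2^2 = sum = 411.

411


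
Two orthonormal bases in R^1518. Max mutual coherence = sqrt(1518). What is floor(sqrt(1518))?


38^2 = 1444 <= 1518 < 1521 = 39^2, so 38 <= sqrt(1518) < 39.
floor(sqrt(1518)) = 38.

38


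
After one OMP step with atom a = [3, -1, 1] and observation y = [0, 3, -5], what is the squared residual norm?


a^T a = 11.
a^T y = -8.
coeff = -8/11 = -8/11.
||r||^2 = 310/11.

310/11


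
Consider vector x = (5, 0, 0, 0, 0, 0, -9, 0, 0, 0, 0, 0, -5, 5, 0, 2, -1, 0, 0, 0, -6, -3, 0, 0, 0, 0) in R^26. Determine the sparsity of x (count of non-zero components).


Non-zero positions: [0, 6, 12, 13, 15, 16, 20, 21].
Sparsity = 8.

8


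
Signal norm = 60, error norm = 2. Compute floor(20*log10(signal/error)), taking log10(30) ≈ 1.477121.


||x||/||e|| = 60/2 = 30.
log10(30) ≈ 1.477121.
20*log10(||x||/||e||) ≈ 20*1.477121 = 29.54242.
floor(29.54242) = 29.

29


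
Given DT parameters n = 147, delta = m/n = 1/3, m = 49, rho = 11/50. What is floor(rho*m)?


m = 1/3*147 = 49.
rho = 11/50.
rho*m = 11/50*49 = 10.78.
k = floor(10.78) = 10.

10


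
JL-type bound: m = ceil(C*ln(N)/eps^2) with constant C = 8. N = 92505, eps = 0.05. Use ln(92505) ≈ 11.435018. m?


ln(92505) ≈ 11.435018.
eps^2 = 0.05^2 = 0.0025.
C*ln(N)/eps^2 ≈ 8*11.435018/0.0025 ≈ 36592.0576.
m = ceil(36592.0576) = 36593.

36593


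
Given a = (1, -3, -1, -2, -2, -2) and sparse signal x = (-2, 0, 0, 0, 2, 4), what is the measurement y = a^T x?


Non-zero terms: ['1*-2', '-2*2', '-2*4']
Products: [-2, -4, -8]
y = sum = -14.

-14


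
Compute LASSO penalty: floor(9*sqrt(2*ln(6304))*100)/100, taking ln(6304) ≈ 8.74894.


ln(6304) ≈ 8.74894.
2*ln(n) ≈ 17.49788.
sqrt(2*ln(n)) ≈ sqrt(17.49788) ≈ 4.183047.
lambda ≈ 9*4.183047 = 37.647423.
floor(lambda*100)/100 = 37.64.

37.64


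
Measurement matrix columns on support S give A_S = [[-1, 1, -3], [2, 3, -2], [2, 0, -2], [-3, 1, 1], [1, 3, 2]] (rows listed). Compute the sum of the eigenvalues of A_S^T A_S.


Sum of eigenvalues of A_S^T A_S = trace(A_S^T A_S) = sum of squared column norms of A_S.
A_S^T A_S diagonal: [19, 20, 22].
trace = 19 + 20 + 22 = 61.

61


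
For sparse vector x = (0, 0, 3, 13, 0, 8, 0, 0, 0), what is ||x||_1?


Non-zero entries: [(2, 3), (3, 13), (5, 8)]
Absolute values: [3, 13, 8]
||x||_1 = sum = 24.

24


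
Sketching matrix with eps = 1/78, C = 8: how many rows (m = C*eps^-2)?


1/eps = 78.
(1/eps)^2 = 6084.
m = 8*6084 = 48672.

48672


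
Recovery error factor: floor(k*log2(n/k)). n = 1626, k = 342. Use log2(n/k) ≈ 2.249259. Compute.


log2(n/k) = log2(1626/342) ≈ 2.249259.
k*log2(n/k) ≈ 342*2.249259 = 769.246578.
floor(769.246578) = 769.

769


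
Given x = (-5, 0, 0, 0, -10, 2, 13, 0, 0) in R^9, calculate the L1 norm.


Non-zero entries: [(0, -5), (4, -10), (5, 2), (6, 13)]
Absolute values: [5, 10, 2, 13]
||x||_1 = sum = 30.

30


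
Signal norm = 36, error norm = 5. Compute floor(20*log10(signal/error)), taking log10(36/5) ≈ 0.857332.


||x||/||e|| = 36/5.
log10(36/5) ≈ 0.857332.
20*log10(||x||/||e||) ≈ 20*0.857332 = 17.14664.
floor(17.14664) = 17.

17


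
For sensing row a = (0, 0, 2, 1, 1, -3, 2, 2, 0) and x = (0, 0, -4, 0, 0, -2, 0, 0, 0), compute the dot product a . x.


Non-zero terms: ['2*-4', '-3*-2']
Products: [-8, 6]
y = sum = -2.

-2


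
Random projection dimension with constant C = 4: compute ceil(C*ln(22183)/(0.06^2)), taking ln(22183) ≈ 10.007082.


ln(22183) ≈ 10.007082.
eps^2 = 0.06^2 = 0.0036.
C*ln(N)/eps^2 ≈ 4*10.007082/0.0036 ≈ 11118.98.
m = ceil(11118.98) = 11119.

11119


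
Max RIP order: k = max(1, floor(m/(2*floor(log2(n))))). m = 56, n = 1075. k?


floor(log2(1075)) = 10.
2*10 = 20.
m/(2*floor(log2(n))) = 56/20 ≈ 2.8.
floor = 2.
k = max(1, 2) = 2.

2


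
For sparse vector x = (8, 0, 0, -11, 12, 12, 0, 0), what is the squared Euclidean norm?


Non-zero entries: [(0, 8), (3, -11), (4, 12), (5, 12)]
Squares: [64, 121, 144, 144]
||x||_2^2 = sum = 473.

473


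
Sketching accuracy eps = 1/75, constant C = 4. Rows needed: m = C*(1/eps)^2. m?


1/eps = 75.
(1/eps)^2 = 5625.
m = 4*5625 = 22500.

22500


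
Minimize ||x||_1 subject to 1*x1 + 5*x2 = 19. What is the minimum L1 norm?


Axis intercepts:
  x1 = 19, x2 = 0: L1 = 19
  x1 = 0, x2 = 19/5: L1 = 19/5
x* = (0, 19/5)
||x*||_1 = 19/5.

19/5


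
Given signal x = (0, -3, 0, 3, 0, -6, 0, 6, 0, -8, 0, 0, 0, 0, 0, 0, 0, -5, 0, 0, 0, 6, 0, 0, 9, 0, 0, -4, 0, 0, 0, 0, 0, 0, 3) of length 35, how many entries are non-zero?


Non-zero positions: [1, 3, 5, 7, 9, 17, 21, 24, 27, 34].
Sparsity = 10.

10


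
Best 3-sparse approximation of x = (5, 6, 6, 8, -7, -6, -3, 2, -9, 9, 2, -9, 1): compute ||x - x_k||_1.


Sorted |x_i| descending: [9, 9, 9, 8, 7, 6, 6, 6, 5, 3, 2, 2, 1]
Keep top 3: [9, 9, 9]
Tail entries: [8, 7, 6, 6, 6, 5, 3, 2, 2, 1]
L1 error = sum of tail = 46.

46


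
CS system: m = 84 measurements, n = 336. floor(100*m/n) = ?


100*m/n = 100*84/336 ≈ 25.0.
floor = 25.

25


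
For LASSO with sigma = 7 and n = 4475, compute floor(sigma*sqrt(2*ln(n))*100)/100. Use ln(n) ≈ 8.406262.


ln(4475) ≈ 8.406262.
2*ln(n) ≈ 16.812524.
sqrt(2*ln(n)) ≈ sqrt(16.812524) ≈ 4.100308.
lambda ≈ 7*4.100308 = 28.702156.
floor(lambda*100)/100 = 28.70.

28.70


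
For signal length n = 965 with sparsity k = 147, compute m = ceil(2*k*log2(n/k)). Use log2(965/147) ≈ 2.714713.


log2(n/k) = log2(965/147) ≈ 2.714713.
2*k*log2(n/k) ≈ 2*147*2.714713 = 798.125622.
m = ceil(798.125622) = 799.

799


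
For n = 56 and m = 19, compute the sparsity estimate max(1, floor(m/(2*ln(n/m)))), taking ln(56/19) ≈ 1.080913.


n/m = 56/19.
ln(n/m) ≈ 1.080913.
2*ln(n/m) ≈ 2.161826.
m/(2*ln(n/m)) ≈ 19/2.161826 ≈ 8.7889.
floor = 8.
k_max = max(1, 8) = 8.

8


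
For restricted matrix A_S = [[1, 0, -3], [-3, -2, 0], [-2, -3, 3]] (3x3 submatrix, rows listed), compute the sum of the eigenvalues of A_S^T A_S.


Sum of eigenvalues of A_S^T A_S = trace(A_S^T A_S) = sum of squared column norms of A_S.
A_S^T A_S diagonal: [14, 13, 18].
trace = 14 + 13 + 18 = 45.

45


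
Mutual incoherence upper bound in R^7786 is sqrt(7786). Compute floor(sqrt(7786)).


88^2 = 7744 <= 7786 < 7921 = 89^2, so 88 <= sqrt(7786) < 89.
floor(sqrt(7786)) = 88.

88


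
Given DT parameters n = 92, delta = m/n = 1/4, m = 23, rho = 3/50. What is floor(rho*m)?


m = 1/4*92 = 23.
rho = 3/50.
rho*m = 3/50*23 = 1.38.
k = floor(1.38) = 1.

1


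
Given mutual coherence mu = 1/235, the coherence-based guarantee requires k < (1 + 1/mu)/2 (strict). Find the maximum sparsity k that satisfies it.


1/mu = 235.
1 + 1/mu = 236.
(1 + 1/mu)/2 = 118 is an integer and the inequality is strict, so k_max = 118 - 1 = 117.

117


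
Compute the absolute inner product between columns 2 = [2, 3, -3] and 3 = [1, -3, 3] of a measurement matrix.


Inner product: 2*1 + 3*-3 + -3*3
Products: [2, -9, -9]
Sum = -16.
|dot| = 16.

16


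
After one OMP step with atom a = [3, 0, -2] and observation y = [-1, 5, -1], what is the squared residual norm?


a^T a = 13.
a^T y = -1.
coeff = -1/13 = -1/13.
||r||^2 = 350/13.

350/13


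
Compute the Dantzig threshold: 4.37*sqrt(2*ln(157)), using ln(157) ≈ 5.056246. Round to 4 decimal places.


ln(157) ≈ 5.056246.
2*ln(n) ≈ 10.112492.
sqrt(2*ln(n)) ≈ sqrt(10.112492) ≈ 3.180014.
threshold ≈ 4.37*3.180014 = 13.89666118 ≈ 13.8967.

13.8967


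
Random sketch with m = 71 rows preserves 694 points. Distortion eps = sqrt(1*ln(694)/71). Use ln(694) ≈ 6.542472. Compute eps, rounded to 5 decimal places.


ln(694) ≈ 6.542472.
1*ln(N)/m ≈ 1*6.542472/71 ≈ 0.09214749.
eps = sqrt(0.09214749) ≈ 0.3035581 ≈ 0.30356.

0.30356


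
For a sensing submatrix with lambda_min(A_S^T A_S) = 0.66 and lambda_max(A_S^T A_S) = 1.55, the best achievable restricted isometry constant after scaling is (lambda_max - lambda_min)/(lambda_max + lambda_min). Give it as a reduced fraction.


lambda_max - lambda_min = 1.55 - 0.66 = 0.89.
lambda_max + lambda_min = 1.55 + 0.66 = 2.21.
delta = 0.89/2.21 = 89/221.

89/221


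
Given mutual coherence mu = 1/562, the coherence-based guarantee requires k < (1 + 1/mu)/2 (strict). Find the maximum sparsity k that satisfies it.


1/mu = 562.
1 + 1/mu = 563.
(1 + 1/mu)/2 = 281.5 is not an integer, so k_max = floor(281.5) = 281.

281


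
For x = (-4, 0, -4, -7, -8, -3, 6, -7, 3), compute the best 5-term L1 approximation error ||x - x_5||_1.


Sorted |x_i| descending: [8, 7, 7, 6, 4, 4, 3, 3, 0]
Keep top 5: [8, 7, 7, 6, 4]
Tail entries: [4, 3, 3, 0]
L1 error = sum of tail = 10.

10


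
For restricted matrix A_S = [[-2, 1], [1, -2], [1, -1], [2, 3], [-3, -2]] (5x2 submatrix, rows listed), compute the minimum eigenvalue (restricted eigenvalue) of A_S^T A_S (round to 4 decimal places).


A_S^T A_S = [[19, 7], [7, 19]].
trace = 38.
det = 312.
disc = trace^2 - 4*det = 1444 - 4*312 = 196.
sqrt(196) = 14.
lam_min = (38 - 14)/2 = 12 = 12.0000.

12.0000


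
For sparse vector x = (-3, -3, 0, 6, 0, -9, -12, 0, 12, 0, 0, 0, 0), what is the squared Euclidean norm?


Non-zero entries: [(0, -3), (1, -3), (3, 6), (5, -9), (6, -12), (8, 12)]
Squares: [9, 9, 36, 81, 144, 144]
||x||_2^2 = sum = 423.

423


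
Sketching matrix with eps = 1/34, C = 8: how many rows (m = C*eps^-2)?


1/eps = 34.
(1/eps)^2 = 1156.
m = 8*1156 = 9248.

9248


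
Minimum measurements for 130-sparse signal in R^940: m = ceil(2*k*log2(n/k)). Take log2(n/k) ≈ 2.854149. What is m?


log2(n/k) = log2(940/130) ≈ 2.854149.
2*k*log2(n/k) ≈ 2*130*2.854149 = 742.07874.
m = ceil(742.07874) = 743.

743


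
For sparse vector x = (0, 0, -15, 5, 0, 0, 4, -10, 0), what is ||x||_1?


Non-zero entries: [(2, -15), (3, 5), (6, 4), (7, -10)]
Absolute values: [15, 5, 4, 10]
||x||_1 = sum = 34.

34


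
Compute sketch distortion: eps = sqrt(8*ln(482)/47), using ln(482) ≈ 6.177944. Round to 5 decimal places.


ln(482) ≈ 6.177944.
8*ln(N)/m ≈ 8*6.177944/47 ≈ 1.05156494.
eps = sqrt(1.05156494) ≈ 1.0254584 ≈ 1.02546.

1.02546


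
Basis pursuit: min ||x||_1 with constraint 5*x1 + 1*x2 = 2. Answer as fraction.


Axis intercepts:
  x1 = 2/5, x2 = 0: L1 = 2/5
  x1 = 0, x2 = 2: L1 = 2
x* = (2/5, 0)
||x*||_1 = 2/5.

2/5


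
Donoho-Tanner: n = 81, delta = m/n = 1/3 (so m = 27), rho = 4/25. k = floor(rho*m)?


m = 1/3*81 = 27.
rho = 4/25.
rho*m = 4/25*27 = 4.32.
k = floor(4.32) = 4.

4


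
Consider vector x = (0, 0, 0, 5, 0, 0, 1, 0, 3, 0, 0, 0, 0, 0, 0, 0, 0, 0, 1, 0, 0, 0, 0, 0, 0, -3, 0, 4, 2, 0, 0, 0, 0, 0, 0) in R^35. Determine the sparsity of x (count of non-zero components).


Non-zero positions: [3, 6, 8, 18, 25, 27, 28].
Sparsity = 7.

7


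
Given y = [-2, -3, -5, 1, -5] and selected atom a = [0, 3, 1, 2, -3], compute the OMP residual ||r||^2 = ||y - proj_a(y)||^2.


a^T a = 23.
a^T y = 3.
coeff = 3/23 = 3/23.
||r||^2 = 1463/23.

1463/23


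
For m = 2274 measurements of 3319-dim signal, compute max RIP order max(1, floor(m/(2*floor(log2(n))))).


floor(log2(3319)) = 11.
2*11 = 22.
m/(2*floor(log2(n))) = 2274/22 ≈ 103.3636.
floor = 103.
k = max(1, 103) = 103.

103


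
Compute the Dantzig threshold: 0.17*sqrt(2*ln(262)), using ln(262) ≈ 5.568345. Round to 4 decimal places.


ln(262) ≈ 5.568345.
2*ln(n) ≈ 11.13669.
sqrt(2*ln(n)) ≈ sqrt(11.13669) ≈ 3.337168.
threshold ≈ 0.17*3.337168 = 0.56731856 ≈ 0.5673.

0.5673


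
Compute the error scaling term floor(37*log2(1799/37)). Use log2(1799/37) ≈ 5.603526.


log2(n/k) = log2(1799/37) ≈ 5.603526.
k*log2(n/k) ≈ 37*5.603526 = 207.330462.
floor(207.330462) = 207.

207


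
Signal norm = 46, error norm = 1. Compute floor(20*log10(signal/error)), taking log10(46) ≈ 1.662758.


||x||/||e|| = 46/1 = 46.
log10(46) ≈ 1.662758.
20*log10(||x||/||e||) ≈ 20*1.662758 = 33.25516.
floor(33.25516) = 33.

33


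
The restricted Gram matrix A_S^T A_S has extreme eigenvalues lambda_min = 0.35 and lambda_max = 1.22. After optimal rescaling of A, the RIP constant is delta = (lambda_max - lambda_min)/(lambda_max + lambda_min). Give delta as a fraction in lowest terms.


lambda_max - lambda_min = 1.22 - 0.35 = 0.87.
lambda_max + lambda_min = 1.22 + 0.35 = 1.57.
delta = 0.87/1.57 = 87/157.

87/157


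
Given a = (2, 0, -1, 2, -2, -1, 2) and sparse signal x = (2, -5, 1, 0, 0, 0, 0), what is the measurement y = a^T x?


Non-zero terms: ['2*2', '0*-5', '-1*1']
Products: [4, 0, -1]
y = sum = 3.

3


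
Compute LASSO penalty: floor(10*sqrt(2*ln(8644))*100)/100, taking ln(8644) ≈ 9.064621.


ln(8644) ≈ 9.064621.
2*ln(n) ≈ 18.129242.
sqrt(2*ln(n)) ≈ sqrt(18.129242) ≈ 4.257845.
lambda ≈ 10*4.257845 = 42.57845.
floor(lambda*100)/100 = 42.57.

42.57


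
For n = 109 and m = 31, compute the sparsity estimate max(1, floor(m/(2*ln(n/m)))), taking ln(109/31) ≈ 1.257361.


n/m = 109/31.
ln(n/m) ≈ 1.257361.
2*ln(n/m) ≈ 2.514722.
m/(2*ln(n/m)) ≈ 31/2.514722 ≈ 12.3274.
floor = 12.
k_max = max(1, 12) = 12.

12


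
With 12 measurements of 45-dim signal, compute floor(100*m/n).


100*m/n = 100*12/45 ≈ 26.6667.
floor = 26.

26


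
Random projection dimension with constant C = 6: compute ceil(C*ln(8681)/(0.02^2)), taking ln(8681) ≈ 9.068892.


ln(8681) ≈ 9.068892.
eps^2 = 0.02^2 = 0.0004.
C*ln(N)/eps^2 ≈ 6*9.068892/0.0004 ≈ 136033.38.
m = ceil(136033.38) = 136034.

136034


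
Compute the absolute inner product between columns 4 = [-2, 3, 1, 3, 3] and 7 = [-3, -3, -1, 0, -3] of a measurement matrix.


Inner product: -2*-3 + 3*-3 + 1*-1 + 3*0 + 3*-3
Products: [6, -9, -1, 0, -9]
Sum = -13.
|dot| = 13.

13


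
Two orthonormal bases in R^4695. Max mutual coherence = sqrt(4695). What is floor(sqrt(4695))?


68^2 = 4624 <= 4695 < 4761 = 69^2, so 68 <= sqrt(4695) < 69.
floor(sqrt(4695)) = 68.

68


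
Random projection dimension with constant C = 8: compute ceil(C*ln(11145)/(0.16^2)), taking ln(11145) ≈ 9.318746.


ln(11145) ≈ 9.318746.
eps^2 = 0.16^2 = 0.0256.
C*ln(N)/eps^2 ≈ 8*9.318746/0.0256 ≈ 2912.1081.
m = ceil(2912.1081) = 2913.

2913


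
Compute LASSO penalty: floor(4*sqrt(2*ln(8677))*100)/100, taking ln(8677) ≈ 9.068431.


ln(8677) ≈ 9.068431.
2*ln(n) ≈ 18.136862.
sqrt(2*ln(n)) ≈ sqrt(18.136862) ≈ 4.258739.
lambda ≈ 4*4.258739 = 17.034956.
floor(lambda*100)/100 = 17.03.

17.03


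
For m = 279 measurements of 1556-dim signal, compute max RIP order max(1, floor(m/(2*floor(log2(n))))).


floor(log2(1556)) = 10.
2*10 = 20.
m/(2*floor(log2(n))) = 279/20 ≈ 13.95.
floor = 13.
k = max(1, 13) = 13.

13


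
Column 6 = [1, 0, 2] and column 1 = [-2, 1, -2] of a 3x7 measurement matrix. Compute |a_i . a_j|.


Inner product: 1*-2 + 0*1 + 2*-2
Products: [-2, 0, -4]
Sum = -6.
|dot| = 6.

6


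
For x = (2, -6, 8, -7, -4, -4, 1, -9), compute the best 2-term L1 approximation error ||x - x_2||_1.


Sorted |x_i| descending: [9, 8, 7, 6, 4, 4, 2, 1]
Keep top 2: [9, 8]
Tail entries: [7, 6, 4, 4, 2, 1]
L1 error = sum of tail = 24.

24


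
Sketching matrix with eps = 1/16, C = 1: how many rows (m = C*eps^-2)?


1/eps = 16.
(1/eps)^2 = 256.
m = 1*256 = 256.

256


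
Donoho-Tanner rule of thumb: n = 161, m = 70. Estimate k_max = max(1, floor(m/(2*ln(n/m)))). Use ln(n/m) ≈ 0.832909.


n/m = 161/70 = 23/10.
ln(n/m) ≈ 0.832909.
2*ln(n/m) ≈ 1.665818.
m/(2*ln(n/m)) ≈ 70/1.665818 ≈ 42.0214.
floor = 42.
k_max = max(1, 42) = 42.

42


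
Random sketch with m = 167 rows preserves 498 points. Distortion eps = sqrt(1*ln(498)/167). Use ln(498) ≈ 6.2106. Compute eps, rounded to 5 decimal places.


ln(498) ≈ 6.2106.
1*ln(N)/m ≈ 1*6.2106/167 ≈ 0.03718922.
eps = sqrt(0.03718922) ≈ 0.1928451 ≈ 0.19285.

0.19285


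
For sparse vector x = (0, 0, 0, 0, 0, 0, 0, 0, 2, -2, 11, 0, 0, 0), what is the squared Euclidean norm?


Non-zero entries: [(8, 2), (9, -2), (10, 11)]
Squares: [4, 4, 121]
||x||_2^2 = sum = 129.

129


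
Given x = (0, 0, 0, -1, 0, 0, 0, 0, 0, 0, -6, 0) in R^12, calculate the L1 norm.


Non-zero entries: [(3, -1), (10, -6)]
Absolute values: [1, 6]
||x||_1 = sum = 7.

7


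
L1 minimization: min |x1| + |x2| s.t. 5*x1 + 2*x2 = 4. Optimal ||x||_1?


Axis intercepts:
  x1 = 4/5, x2 = 0: L1 = 4/5
  x1 = 0, x2 = 2: L1 = 2
x* = (4/5, 0)
||x*||_1 = 4/5.

4/5


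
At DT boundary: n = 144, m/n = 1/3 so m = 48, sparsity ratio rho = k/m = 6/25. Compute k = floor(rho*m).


m = 1/3*144 = 48.
rho = 6/25.
rho*m = 6/25*48 = 11.52.
k = floor(11.52) = 11.

11


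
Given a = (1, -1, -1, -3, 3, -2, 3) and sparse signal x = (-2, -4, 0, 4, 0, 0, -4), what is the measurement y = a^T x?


Non-zero terms: ['1*-2', '-1*-4', '-3*4', '3*-4']
Products: [-2, 4, -12, -12]
y = sum = -22.

-22


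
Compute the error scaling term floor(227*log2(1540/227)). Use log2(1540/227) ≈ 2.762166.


log2(n/k) = log2(1540/227) ≈ 2.762166.
k*log2(n/k) ≈ 227*2.762166 = 627.011682.
floor(627.011682) = 627.

627


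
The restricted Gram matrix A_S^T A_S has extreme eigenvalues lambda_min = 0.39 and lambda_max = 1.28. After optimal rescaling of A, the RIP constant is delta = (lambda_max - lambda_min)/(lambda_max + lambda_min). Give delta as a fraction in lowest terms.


lambda_max - lambda_min = 1.28 - 0.39 = 0.89.
lambda_max + lambda_min = 1.28 + 0.39 = 1.67.
delta = 0.89/1.67 = 89/167.

89/167


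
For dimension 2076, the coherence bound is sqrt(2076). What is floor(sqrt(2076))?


45^2 = 2025 <= 2076 < 2116 = 46^2, so 45 <= sqrt(2076) < 46.
floor(sqrt(2076)) = 45.

45


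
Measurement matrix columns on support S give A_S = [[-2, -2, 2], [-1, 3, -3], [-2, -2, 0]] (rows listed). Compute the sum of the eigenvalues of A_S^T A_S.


Sum of eigenvalues of A_S^T A_S = trace(A_S^T A_S) = sum of squared column norms of A_S.
A_S^T A_S diagonal: [9, 17, 13].
trace = 9 + 17 + 13 = 39.

39


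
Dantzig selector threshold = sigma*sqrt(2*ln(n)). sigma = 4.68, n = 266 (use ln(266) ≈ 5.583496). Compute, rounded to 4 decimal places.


ln(266) ≈ 5.583496.
2*ln(n) ≈ 11.166992.
sqrt(2*ln(n)) ≈ sqrt(11.166992) ≈ 3.341705.
threshold ≈ 4.68*3.341705 = 15.6391794 ≈ 15.6392.

15.6392


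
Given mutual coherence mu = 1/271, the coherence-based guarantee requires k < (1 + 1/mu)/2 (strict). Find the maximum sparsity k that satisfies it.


1/mu = 271.
1 + 1/mu = 272.
(1 + 1/mu)/2 = 136 is an integer and the inequality is strict, so k_max = 136 - 1 = 135.

135


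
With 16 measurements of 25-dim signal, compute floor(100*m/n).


100*m/n = 100*16/25 ≈ 64.0.
floor = 64.

64


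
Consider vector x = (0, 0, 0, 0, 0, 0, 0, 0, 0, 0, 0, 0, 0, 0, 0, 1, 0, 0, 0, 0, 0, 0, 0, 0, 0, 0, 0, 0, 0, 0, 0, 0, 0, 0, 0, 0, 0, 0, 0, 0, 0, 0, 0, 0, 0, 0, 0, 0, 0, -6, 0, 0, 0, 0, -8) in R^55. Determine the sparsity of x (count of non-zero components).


Non-zero positions: [15, 49, 54].
Sparsity = 3.

3


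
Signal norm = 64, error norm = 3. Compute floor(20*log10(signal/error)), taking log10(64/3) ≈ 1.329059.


||x||/||e|| = 64/3.
log10(64/3) ≈ 1.329059.
20*log10(||x||/||e||) ≈ 20*1.329059 = 26.58118.
floor(26.58118) = 26.

26


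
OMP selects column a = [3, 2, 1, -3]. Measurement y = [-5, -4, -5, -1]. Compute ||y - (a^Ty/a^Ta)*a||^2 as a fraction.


a^T a = 23.
a^T y = -25.
coeff = -25/23 = -25/23.
||r||^2 = 916/23.

916/23


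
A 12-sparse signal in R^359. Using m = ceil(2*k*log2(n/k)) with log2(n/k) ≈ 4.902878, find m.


log2(n/k) = log2(359/12) ≈ 4.902878.
2*k*log2(n/k) ≈ 2*12*4.902878 = 117.669072.
m = ceil(117.669072) = 118.

118


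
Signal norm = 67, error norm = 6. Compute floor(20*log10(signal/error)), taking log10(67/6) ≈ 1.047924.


||x||/||e|| = 67/6.
log10(67/6) ≈ 1.047924.
20*log10(||x||/||e||) ≈ 20*1.047924 = 20.95848.
floor(20.95848) = 20.

20


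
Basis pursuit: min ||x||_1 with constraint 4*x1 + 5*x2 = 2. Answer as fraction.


Axis intercepts:
  x1 = 1/2, x2 = 0: L1 = 1/2
  x1 = 0, x2 = 2/5: L1 = 2/5
x* = (0, 2/5)
||x*||_1 = 2/5.

2/5


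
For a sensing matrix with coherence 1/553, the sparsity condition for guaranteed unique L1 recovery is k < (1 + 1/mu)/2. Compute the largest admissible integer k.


1/mu = 553.
1 + 1/mu = 554.
(1 + 1/mu)/2 = 277 is an integer and the inequality is strict, so k_max = 277 - 1 = 276.

276


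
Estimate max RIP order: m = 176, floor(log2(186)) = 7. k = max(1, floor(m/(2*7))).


floor(log2(186)) = 7.
2*7 = 14.
m/(2*floor(log2(n))) = 176/14 ≈ 12.5714.
floor = 12.
k = max(1, 12) = 12.

12


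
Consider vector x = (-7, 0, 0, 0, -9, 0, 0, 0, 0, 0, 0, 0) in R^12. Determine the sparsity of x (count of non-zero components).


Non-zero positions: [0, 4].
Sparsity = 2.

2


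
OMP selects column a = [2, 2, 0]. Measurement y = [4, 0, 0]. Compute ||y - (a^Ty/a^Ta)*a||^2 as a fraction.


a^T a = 8.
a^T y = 8.
coeff = 8/8 = 1.
||r||^2 = 8.

8


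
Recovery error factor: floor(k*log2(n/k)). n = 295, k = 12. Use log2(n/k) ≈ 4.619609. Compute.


log2(n/k) = log2(295/12) ≈ 4.619609.
k*log2(n/k) ≈ 12*4.619609 = 55.435308.
floor(55.435308) = 55.

55


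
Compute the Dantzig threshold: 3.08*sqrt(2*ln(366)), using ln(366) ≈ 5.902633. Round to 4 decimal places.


ln(366) ≈ 5.902633.
2*ln(n) ≈ 11.805266.
sqrt(2*ln(n)) ≈ sqrt(11.805266) ≈ 3.435879.
threshold ≈ 3.08*3.435879 = 10.58250732 ≈ 10.5825.

10.5825


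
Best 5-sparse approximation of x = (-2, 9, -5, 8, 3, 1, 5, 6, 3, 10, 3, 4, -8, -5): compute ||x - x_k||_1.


Sorted |x_i| descending: [10, 9, 8, 8, 6, 5, 5, 5, 4, 3, 3, 3, 2, 1]
Keep top 5: [10, 9, 8, 8, 6]
Tail entries: [5, 5, 5, 4, 3, 3, 3, 2, 1]
L1 error = sum of tail = 31.

31


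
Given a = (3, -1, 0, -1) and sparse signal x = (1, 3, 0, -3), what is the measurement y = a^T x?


Non-zero terms: ['3*1', '-1*3', '-1*-3']
Products: [3, -3, 3]
y = sum = 3.

3


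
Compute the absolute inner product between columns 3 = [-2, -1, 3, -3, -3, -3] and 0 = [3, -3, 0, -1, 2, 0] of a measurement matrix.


Inner product: -2*3 + -1*-3 + 3*0 + -3*-1 + -3*2 + -3*0
Products: [-6, 3, 0, 3, -6, 0]
Sum = -6.
|dot| = 6.

6


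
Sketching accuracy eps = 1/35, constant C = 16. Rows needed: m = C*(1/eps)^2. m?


1/eps = 35.
(1/eps)^2 = 1225.
m = 16*1225 = 19600.

19600


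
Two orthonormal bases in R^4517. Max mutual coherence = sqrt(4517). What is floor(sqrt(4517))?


67^2 = 4489 <= 4517 < 4624 = 68^2, so 67 <= sqrt(4517) < 68.
floor(sqrt(4517)) = 67.

67


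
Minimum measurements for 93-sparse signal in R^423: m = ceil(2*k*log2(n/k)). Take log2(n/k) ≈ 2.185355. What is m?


log2(n/k) = log2(423/93) ≈ 2.185355.
2*k*log2(n/k) ≈ 2*93*2.185355 = 406.47603.
m = ceil(406.47603) = 407.

407


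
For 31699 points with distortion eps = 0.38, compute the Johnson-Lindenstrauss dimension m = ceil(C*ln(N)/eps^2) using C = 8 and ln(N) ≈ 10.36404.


ln(31699) ≈ 10.36404.
eps^2 = 0.38^2 = 0.1444.
C*ln(N)/eps^2 ≈ 8*10.36404/0.1444 ≈ 574.185.
m = ceil(574.185) = 575.

575


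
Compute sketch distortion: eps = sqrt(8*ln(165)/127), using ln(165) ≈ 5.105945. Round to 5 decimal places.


ln(165) ≈ 5.105945.
8*ln(N)/m ≈ 8*5.105945/127 ≈ 0.32163433.
eps = sqrt(0.32163433) ≈ 0.5671281 ≈ 0.56713.

0.56713


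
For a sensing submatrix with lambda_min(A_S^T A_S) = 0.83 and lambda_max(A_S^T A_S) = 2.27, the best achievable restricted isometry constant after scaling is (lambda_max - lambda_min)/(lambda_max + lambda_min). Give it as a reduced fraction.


lambda_max - lambda_min = 2.27 - 0.83 = 1.44.
lambda_max + lambda_min = 2.27 + 0.83 = 3.10.
delta = 1.44/3.10 = 144/310 = 72/155.

72/155


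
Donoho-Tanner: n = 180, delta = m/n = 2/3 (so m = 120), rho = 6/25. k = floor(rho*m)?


m = 2/3*180 = 120.
rho = 6/25.
rho*m = 6/25*120 = 28.8.
k = floor(28.8) = 28.

28


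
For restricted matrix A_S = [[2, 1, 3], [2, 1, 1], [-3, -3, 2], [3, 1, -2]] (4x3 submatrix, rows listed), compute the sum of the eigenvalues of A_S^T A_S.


Sum of eigenvalues of A_S^T A_S = trace(A_S^T A_S) = sum of squared column norms of A_S.
A_S^T A_S diagonal: [26, 12, 18].
trace = 26 + 12 + 18 = 56.

56


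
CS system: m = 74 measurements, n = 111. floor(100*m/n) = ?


100*m/n = 100*74/111 ≈ 66.6667.
floor = 66.

66


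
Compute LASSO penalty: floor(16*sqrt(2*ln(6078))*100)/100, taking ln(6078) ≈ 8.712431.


ln(6078) ≈ 8.712431.
2*ln(n) ≈ 17.424862.
sqrt(2*ln(n)) ≈ sqrt(17.424862) ≈ 4.17431.
lambda ≈ 16*4.17431 = 66.78896.
floor(lambda*100)/100 = 66.78.

66.78


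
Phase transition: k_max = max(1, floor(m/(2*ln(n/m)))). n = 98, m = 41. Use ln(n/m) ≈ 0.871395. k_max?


n/m = 98/41.
ln(n/m) ≈ 0.871395.
2*ln(n/m) ≈ 1.74279.
m/(2*ln(n/m)) ≈ 41/1.74279 ≈ 23.5255.
floor = 23.
k_max = max(1, 23) = 23.

23


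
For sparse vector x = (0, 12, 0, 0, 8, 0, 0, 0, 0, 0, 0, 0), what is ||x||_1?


Non-zero entries: [(1, 12), (4, 8)]
Absolute values: [12, 8]
||x||_1 = sum = 20.

20


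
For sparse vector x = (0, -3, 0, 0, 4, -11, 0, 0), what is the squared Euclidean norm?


Non-zero entries: [(1, -3), (4, 4), (5, -11)]
Squares: [9, 16, 121]
||x||_2^2 = sum = 146.

146


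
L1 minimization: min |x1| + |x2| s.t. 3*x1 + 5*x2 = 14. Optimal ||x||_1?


Axis intercepts:
  x1 = 14/3, x2 = 0: L1 = 14/3
  x1 = 0, x2 = 14/5: L1 = 14/5
x* = (0, 14/5)
||x*||_1 = 14/5.

14/5


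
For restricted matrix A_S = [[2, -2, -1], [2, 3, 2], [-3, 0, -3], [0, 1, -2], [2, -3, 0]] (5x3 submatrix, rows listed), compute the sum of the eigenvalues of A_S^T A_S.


Sum of eigenvalues of A_S^T A_S = trace(A_S^T A_S) = sum of squared column norms of A_S.
A_S^T A_S diagonal: [21, 23, 18].
trace = 21 + 23 + 18 = 62.

62


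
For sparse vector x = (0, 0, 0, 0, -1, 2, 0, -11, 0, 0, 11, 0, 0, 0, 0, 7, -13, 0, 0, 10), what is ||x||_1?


Non-zero entries: [(4, -1), (5, 2), (7, -11), (10, 11), (15, 7), (16, -13), (19, 10)]
Absolute values: [1, 2, 11, 11, 7, 13, 10]
||x||_1 = sum = 55.

55


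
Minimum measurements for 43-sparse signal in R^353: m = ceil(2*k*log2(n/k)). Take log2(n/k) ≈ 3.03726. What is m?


log2(n/k) = log2(353/43) ≈ 3.03726.
2*k*log2(n/k) ≈ 2*43*3.03726 = 261.20436.
m = ceil(261.20436) = 262.

262


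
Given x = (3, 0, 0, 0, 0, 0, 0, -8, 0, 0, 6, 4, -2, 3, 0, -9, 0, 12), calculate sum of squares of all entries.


Non-zero entries: [(0, 3), (7, -8), (10, 6), (11, 4), (12, -2), (13, 3), (15, -9), (17, 12)]
Squares: [9, 64, 36, 16, 4, 9, 81, 144]
||x||_2^2 = sum = 363.

363


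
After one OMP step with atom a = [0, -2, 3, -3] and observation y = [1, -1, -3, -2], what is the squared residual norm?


a^T a = 22.
a^T y = -1.
coeff = -1/22 = -1/22.
||r||^2 = 329/22.

329/22


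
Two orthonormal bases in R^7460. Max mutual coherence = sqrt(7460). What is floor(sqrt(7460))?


86^2 = 7396 <= 7460 < 7569 = 87^2, so 86 <= sqrt(7460) < 87.
floor(sqrt(7460)) = 86.

86


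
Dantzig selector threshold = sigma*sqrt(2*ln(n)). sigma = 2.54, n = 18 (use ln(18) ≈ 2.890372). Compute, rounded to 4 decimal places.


ln(18) ≈ 2.890372.
2*ln(n) ≈ 5.780744.
sqrt(2*ln(n)) ≈ sqrt(5.780744) ≈ 2.404318.
threshold ≈ 2.54*2.404318 = 6.10696772 ≈ 6.1070.

6.1070


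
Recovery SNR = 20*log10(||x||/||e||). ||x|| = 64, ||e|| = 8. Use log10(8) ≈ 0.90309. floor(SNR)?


||x||/||e|| = 64/8 = 8.
log10(8) ≈ 0.90309.
20*log10(||x||/||e||) ≈ 20*0.90309 = 18.0618.
floor(18.0618) = 18.

18


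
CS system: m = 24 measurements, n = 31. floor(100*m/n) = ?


100*m/n = 100*24/31 ≈ 77.4194.
floor = 77.

77


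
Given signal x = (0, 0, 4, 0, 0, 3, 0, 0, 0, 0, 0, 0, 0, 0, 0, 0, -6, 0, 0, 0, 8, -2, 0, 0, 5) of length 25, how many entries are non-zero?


Non-zero positions: [2, 5, 16, 20, 21, 24].
Sparsity = 6.

6


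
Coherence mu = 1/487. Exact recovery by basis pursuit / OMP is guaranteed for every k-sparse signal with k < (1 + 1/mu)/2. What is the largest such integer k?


1/mu = 487.
1 + 1/mu = 488.
(1 + 1/mu)/2 = 244 is an integer and the inequality is strict, so k_max = 244 - 1 = 243.

243


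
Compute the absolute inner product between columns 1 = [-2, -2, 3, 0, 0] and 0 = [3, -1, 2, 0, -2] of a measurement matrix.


Inner product: -2*3 + -2*-1 + 3*2 + 0*0 + 0*-2
Products: [-6, 2, 6, 0, 0]
Sum = 2.
|dot| = 2.

2


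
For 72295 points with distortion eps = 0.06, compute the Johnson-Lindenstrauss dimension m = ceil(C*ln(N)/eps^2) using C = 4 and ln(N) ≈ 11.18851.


ln(72295) ≈ 11.18851.
eps^2 = 0.06^2 = 0.0036.
C*ln(N)/eps^2 ≈ 4*11.18851/0.0036 ≈ 12431.6778.
m = ceil(12431.6778) = 12432.

12432


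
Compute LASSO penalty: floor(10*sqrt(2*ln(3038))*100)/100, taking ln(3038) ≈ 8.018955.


ln(3038) ≈ 8.018955.
2*ln(n) ≈ 16.03791.
sqrt(2*ln(n)) ≈ sqrt(16.03791) ≈ 4.004736.
lambda ≈ 10*4.004736 = 40.04736.
floor(lambda*100)/100 = 40.04.

40.04


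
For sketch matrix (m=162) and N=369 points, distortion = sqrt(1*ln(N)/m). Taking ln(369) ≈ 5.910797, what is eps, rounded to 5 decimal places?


ln(369) ≈ 5.910797.
1*ln(N)/m ≈ 1*5.910797/162 ≈ 0.0364864.
eps = sqrt(0.0364864) ≈ 0.1910141 ≈ 0.19101.

0.19101


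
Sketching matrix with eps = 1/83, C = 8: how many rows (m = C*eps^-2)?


1/eps = 83.
(1/eps)^2 = 6889.
m = 8*6889 = 55112.

55112


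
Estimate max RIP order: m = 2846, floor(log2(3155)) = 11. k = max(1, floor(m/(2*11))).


floor(log2(3155)) = 11.
2*11 = 22.
m/(2*floor(log2(n))) = 2846/22 ≈ 129.3636.
floor = 129.
k = max(1, 129) = 129.

129


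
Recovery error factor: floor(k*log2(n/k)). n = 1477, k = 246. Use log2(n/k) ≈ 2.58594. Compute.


log2(n/k) = log2(1477/246) ≈ 2.58594.
k*log2(n/k) ≈ 246*2.58594 = 636.14124.
floor(636.14124) = 636.

636


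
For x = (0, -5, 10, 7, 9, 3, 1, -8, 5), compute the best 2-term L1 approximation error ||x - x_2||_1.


Sorted |x_i| descending: [10, 9, 8, 7, 5, 5, 3, 1, 0]
Keep top 2: [10, 9]
Tail entries: [8, 7, 5, 5, 3, 1, 0]
L1 error = sum of tail = 29.

29


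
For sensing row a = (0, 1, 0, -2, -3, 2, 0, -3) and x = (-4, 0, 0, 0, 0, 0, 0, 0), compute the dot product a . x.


Non-zero terms: ['0*-4']
Products: [0]
y = sum = 0.

0


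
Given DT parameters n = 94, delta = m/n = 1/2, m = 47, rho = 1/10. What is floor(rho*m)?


m = 1/2*94 = 47.
rho = 1/10.
rho*m = 1/10*47 = 4.7.
k = floor(4.7) = 4.

4


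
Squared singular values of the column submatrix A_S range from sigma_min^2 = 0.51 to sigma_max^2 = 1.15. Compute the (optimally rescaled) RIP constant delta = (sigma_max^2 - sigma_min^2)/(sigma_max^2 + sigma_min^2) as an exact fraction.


lambda_max - lambda_min = 1.15 - 0.51 = 0.64.
lambda_max + lambda_min = 1.15 + 0.51 = 1.66.
delta = 0.64/1.66 = 64/166 = 32/83.

32/83


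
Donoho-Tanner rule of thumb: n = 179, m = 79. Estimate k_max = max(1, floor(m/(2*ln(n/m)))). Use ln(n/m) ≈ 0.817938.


n/m = 179/79.
ln(n/m) ≈ 0.817938.
2*ln(n/m) ≈ 1.635876.
m/(2*ln(n/m)) ≈ 79/1.635876 ≈ 48.2922.
floor = 48.
k_max = max(1, 48) = 48.

48


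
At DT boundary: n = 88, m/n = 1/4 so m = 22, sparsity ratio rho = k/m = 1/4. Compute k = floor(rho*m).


m = 1/4*88 = 22.
rho = 1/4.
rho*m = 1/4*22 = 5.5.
k = floor(5.5) = 5.

5


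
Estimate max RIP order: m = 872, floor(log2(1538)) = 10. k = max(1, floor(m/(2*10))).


floor(log2(1538)) = 10.
2*10 = 20.
m/(2*floor(log2(n))) = 872/20 ≈ 43.6.
floor = 43.
k = max(1, 43) = 43.

43


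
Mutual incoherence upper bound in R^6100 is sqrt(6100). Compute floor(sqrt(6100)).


78^2 = 6084 <= 6100 < 6241 = 79^2, so 78 <= sqrt(6100) < 79.
floor(sqrt(6100)) = 78.

78


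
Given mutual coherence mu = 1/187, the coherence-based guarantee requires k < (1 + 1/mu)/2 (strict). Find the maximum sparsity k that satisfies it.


1/mu = 187.
1 + 1/mu = 188.
(1 + 1/mu)/2 = 94 is an integer and the inequality is strict, so k_max = 94 - 1 = 93.

93
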